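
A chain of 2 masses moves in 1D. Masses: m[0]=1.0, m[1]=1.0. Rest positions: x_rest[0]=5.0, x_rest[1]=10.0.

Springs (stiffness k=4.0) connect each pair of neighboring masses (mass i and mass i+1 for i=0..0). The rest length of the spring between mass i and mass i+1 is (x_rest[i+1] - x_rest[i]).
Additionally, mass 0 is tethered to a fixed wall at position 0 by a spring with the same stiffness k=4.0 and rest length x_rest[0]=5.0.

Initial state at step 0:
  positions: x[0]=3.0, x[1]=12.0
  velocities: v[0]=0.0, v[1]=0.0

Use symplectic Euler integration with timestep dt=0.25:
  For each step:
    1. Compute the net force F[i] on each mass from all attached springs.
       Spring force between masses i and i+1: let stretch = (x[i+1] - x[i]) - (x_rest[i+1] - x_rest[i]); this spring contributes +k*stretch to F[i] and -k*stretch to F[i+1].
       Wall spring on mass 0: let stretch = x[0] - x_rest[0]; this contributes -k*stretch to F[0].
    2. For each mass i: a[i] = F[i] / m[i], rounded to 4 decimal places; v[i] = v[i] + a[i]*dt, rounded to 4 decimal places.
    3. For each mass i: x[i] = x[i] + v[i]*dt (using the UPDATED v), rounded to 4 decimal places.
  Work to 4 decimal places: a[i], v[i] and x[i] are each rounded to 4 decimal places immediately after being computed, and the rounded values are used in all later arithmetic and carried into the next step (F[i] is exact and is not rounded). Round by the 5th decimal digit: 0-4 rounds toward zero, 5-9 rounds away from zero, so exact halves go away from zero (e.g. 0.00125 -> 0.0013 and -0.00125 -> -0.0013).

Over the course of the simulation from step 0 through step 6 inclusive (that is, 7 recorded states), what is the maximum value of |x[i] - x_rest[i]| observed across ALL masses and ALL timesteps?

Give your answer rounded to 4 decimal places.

Answer: 2.6563

Derivation:
Step 0: x=[3.0000 12.0000] v=[0.0000 0.0000]
Step 1: x=[4.5000 11.0000] v=[6.0000 -4.0000]
Step 2: x=[6.5000 9.6250] v=[8.0000 -5.5000]
Step 3: x=[7.6563 8.7188] v=[4.6250 -3.6250]
Step 4: x=[7.1641 8.7969] v=[-1.9688 0.3125]
Step 5: x=[5.2891 9.7168] v=[-7.5001 3.6797]
Step 6: x=[3.1987 10.7798] v=[-8.3615 4.2520]
Max displacement = 2.6563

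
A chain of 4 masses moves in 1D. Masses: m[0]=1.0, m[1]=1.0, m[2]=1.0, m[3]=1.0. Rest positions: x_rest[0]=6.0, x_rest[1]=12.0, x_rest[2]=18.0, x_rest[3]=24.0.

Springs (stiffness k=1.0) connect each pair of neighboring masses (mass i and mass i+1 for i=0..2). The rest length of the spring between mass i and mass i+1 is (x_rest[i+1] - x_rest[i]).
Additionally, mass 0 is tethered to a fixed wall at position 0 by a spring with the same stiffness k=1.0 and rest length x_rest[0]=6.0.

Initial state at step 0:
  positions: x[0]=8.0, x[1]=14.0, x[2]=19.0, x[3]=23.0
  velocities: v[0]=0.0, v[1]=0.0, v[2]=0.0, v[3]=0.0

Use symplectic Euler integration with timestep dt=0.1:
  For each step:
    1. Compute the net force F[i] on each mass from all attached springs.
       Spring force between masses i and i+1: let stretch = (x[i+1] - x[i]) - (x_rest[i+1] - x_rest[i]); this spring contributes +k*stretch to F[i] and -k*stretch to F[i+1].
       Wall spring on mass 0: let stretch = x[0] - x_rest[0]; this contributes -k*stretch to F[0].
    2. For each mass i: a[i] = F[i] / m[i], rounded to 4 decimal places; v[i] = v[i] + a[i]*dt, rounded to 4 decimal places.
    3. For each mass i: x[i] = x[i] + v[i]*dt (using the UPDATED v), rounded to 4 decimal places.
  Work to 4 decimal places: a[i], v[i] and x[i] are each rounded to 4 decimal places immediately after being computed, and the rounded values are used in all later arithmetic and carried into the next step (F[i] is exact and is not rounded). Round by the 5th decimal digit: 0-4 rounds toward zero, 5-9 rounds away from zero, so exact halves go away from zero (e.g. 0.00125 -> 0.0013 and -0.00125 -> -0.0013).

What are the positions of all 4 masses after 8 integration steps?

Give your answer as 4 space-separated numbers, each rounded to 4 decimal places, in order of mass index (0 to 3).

Answer: 7.3399 13.6226 18.6986 23.6597

Derivation:
Step 0: x=[8.0000 14.0000 19.0000 23.0000] v=[0.0000 0.0000 0.0000 0.0000]
Step 1: x=[7.9800 13.9900 18.9900 23.0200] v=[-0.2000 -0.1000 -0.1000 0.2000]
Step 2: x=[7.9403 13.9699 18.9703 23.0597] v=[-0.3970 -0.2010 -0.1970 0.3970]
Step 3: x=[7.8815 13.9395 18.9415 23.1185] v=[-0.5881 -0.3039 -0.2881 0.5881]
Step 4: x=[7.8045 13.8986 18.9044 23.1955] v=[-0.7705 -0.4095 -0.3706 0.7704]
Step 5: x=[7.7104 13.8468 18.8602 23.2896] v=[-0.9415 -0.5183 -0.4421 0.9413]
Step 6: x=[7.6005 13.7837 18.8102 23.3994] v=[-1.0989 -0.6306 -0.5005 1.0984]
Step 7: x=[7.4764 13.7091 18.7558 23.5234] v=[-1.2406 -0.7463 -0.5442 1.2395]
Step 8: x=[7.3399 13.6226 18.6986 23.6597] v=[-1.3650 -0.8649 -0.5721 1.3627]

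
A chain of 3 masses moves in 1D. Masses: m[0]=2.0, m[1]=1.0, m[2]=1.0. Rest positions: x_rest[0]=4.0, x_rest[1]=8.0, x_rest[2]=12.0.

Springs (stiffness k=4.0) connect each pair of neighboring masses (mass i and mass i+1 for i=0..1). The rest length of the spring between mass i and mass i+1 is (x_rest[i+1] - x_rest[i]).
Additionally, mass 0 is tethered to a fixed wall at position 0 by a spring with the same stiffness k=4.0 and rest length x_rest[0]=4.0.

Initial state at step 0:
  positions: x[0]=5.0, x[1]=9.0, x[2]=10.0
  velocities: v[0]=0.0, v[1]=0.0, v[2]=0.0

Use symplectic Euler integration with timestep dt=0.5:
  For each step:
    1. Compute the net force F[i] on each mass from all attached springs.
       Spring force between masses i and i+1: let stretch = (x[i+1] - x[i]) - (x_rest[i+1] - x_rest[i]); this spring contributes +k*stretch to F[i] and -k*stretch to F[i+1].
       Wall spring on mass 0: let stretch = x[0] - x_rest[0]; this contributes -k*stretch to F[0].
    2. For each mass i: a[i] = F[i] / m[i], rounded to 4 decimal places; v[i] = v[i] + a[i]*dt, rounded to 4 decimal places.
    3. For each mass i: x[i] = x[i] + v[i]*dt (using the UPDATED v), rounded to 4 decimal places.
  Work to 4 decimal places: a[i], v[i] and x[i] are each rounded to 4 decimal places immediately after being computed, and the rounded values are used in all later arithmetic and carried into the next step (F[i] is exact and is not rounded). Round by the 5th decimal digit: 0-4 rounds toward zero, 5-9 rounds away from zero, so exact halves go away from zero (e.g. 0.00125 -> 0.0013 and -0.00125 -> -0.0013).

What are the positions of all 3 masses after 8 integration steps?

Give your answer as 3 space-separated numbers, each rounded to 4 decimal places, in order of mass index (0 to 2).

Answer: 2.8750 7.4375 13.7500

Derivation:
Step 0: x=[5.0000 9.0000 10.0000] v=[0.0000 0.0000 0.0000]
Step 1: x=[4.5000 6.0000 13.0000] v=[-1.0000 -6.0000 6.0000]
Step 2: x=[2.5000 8.5000 13.0000] v=[-4.0000 5.0000 0.0000]
Step 3: x=[2.2500 9.5000 12.5000] v=[-0.5000 2.0000 -1.0000]
Step 4: x=[4.5000 6.2500 13.0000] v=[4.5000 -6.5000 1.0000]
Step 5: x=[5.3750 8.0000 10.7500] v=[1.7500 3.5000 -4.5000]
Step 6: x=[4.8750 9.8750 9.7500] v=[-1.0000 3.7500 -2.0000]
Step 7: x=[4.4375 6.6250 12.8750] v=[-0.8750 -6.5000 6.2500]
Step 8: x=[2.8750 7.4375 13.7500] v=[-3.1250 1.6250 1.7500]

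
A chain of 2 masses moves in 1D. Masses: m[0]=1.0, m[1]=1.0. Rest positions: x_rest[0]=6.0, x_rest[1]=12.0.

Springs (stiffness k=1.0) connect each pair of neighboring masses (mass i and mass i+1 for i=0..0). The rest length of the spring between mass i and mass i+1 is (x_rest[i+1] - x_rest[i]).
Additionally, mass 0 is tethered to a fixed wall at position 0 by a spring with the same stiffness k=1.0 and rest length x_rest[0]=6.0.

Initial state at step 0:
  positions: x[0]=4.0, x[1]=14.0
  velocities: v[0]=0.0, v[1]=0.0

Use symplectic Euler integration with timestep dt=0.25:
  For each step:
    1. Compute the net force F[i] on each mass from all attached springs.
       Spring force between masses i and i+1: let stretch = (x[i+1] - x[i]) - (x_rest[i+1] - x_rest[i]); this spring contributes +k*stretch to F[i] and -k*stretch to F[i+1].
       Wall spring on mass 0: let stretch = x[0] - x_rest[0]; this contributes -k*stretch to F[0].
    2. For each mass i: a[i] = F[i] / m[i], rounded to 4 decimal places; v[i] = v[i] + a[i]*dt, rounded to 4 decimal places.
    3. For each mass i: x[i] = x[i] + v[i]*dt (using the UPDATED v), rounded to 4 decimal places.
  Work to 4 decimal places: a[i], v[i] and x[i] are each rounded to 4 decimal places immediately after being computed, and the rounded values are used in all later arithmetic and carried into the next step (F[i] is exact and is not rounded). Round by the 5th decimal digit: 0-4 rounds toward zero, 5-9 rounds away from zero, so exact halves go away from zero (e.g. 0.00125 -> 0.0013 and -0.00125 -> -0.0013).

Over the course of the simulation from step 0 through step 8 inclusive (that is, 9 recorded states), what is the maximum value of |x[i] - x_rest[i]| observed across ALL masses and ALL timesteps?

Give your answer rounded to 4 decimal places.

Answer: 2.5190

Derivation:
Step 0: x=[4.0000 14.0000] v=[0.0000 0.0000]
Step 1: x=[4.3750 13.7500] v=[1.5000 -1.0000]
Step 2: x=[5.0625 13.2891] v=[2.7500 -1.8438]
Step 3: x=[5.9478 12.6890] v=[3.5410 -2.4005]
Step 4: x=[6.8827 12.0426] v=[3.7394 -2.5858]
Step 5: x=[7.7099 11.4487] v=[3.3087 -2.3758]
Step 6: x=[8.2889 10.9961] v=[2.3159 -1.8105]
Step 7: x=[8.5190 10.7493] v=[0.9205 -0.9873]
Step 8: x=[8.3561 10.7381] v=[-0.6517 -0.0449]
Max displacement = 2.5190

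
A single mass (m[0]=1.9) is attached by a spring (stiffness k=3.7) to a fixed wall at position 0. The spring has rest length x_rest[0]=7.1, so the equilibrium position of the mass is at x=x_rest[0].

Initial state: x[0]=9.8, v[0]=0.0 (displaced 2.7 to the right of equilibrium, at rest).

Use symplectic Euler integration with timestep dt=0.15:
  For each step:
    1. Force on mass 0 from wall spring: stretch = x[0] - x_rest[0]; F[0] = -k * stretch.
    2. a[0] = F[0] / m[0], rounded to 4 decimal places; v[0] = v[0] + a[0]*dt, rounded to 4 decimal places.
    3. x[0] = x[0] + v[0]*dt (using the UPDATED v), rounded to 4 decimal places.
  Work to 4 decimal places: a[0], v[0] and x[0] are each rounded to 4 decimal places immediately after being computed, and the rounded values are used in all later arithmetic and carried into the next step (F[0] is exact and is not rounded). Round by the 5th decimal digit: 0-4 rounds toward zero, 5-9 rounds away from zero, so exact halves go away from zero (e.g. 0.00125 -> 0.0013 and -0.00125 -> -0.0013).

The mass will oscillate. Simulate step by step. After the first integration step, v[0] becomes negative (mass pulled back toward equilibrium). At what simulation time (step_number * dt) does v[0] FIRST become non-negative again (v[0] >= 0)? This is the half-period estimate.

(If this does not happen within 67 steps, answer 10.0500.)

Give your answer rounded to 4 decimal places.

Answer: 2.2500

Derivation:
Step 0: x=[9.8000] v=[0.0000]
Step 1: x=[9.6817] v=[-0.7887]
Step 2: x=[9.4503] v=[-1.5428]
Step 3: x=[9.1159] v=[-2.2293]
Step 4: x=[8.6932] v=[-2.8182]
Step 5: x=[8.2007] v=[-3.2836]
Step 6: x=[7.6599] v=[-3.6051]
Step 7: x=[7.0946] v=[-3.7686]
Step 8: x=[6.5296] v=[-3.7670]
Step 9: x=[5.9895] v=[-3.6004]
Step 10: x=[5.4981] v=[-3.2760]
Step 11: x=[5.0769] v=[-2.8081]
Step 12: x=[4.7443] v=[-2.2171]
Step 13: x=[4.5150] v=[-1.5290]
Step 14: x=[4.3989] v=[-0.7739]
Step 15: x=[4.4012] v=[0.0151]
First v>=0 after going negative at step 15, time=2.2500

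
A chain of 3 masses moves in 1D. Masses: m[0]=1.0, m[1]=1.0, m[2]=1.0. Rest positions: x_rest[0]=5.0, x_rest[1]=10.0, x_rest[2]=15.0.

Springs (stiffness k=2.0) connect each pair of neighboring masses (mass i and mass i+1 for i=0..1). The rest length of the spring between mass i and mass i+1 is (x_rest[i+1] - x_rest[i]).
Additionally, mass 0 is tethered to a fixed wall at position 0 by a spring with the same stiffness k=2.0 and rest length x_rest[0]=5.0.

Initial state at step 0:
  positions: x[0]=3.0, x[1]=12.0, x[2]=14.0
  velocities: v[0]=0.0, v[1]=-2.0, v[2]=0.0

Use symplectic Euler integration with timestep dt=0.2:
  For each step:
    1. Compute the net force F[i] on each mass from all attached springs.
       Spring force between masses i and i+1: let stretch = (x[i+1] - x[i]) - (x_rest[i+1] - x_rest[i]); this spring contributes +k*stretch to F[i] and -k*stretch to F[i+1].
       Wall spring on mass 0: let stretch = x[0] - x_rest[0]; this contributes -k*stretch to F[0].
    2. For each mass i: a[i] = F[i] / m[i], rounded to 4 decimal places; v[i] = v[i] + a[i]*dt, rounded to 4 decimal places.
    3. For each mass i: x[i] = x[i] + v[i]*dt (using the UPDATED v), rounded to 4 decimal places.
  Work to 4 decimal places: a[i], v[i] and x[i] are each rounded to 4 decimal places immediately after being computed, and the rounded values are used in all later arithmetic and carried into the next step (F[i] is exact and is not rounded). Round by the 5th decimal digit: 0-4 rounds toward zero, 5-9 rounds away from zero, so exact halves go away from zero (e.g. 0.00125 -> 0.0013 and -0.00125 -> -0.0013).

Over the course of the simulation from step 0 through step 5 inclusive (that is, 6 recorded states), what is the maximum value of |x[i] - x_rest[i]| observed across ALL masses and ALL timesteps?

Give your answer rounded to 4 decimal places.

Step 0: x=[3.0000 12.0000 14.0000] v=[0.0000 -2.0000 0.0000]
Step 1: x=[3.4800 11.0400 14.2400] v=[2.4000 -4.8000 1.2000]
Step 2: x=[4.2864 9.7312 14.6240] v=[4.0320 -6.5440 1.9200]
Step 3: x=[5.1855 8.3782 15.0166] v=[4.4954 -6.7648 1.9629]
Step 4: x=[5.9252 7.3009 15.2781] v=[3.6983 -5.3865 1.3075]
Step 5: x=[6.3009 6.7517 15.3014] v=[1.8785 -2.7459 0.1166]
Max displacement = 3.2483

Answer: 3.2483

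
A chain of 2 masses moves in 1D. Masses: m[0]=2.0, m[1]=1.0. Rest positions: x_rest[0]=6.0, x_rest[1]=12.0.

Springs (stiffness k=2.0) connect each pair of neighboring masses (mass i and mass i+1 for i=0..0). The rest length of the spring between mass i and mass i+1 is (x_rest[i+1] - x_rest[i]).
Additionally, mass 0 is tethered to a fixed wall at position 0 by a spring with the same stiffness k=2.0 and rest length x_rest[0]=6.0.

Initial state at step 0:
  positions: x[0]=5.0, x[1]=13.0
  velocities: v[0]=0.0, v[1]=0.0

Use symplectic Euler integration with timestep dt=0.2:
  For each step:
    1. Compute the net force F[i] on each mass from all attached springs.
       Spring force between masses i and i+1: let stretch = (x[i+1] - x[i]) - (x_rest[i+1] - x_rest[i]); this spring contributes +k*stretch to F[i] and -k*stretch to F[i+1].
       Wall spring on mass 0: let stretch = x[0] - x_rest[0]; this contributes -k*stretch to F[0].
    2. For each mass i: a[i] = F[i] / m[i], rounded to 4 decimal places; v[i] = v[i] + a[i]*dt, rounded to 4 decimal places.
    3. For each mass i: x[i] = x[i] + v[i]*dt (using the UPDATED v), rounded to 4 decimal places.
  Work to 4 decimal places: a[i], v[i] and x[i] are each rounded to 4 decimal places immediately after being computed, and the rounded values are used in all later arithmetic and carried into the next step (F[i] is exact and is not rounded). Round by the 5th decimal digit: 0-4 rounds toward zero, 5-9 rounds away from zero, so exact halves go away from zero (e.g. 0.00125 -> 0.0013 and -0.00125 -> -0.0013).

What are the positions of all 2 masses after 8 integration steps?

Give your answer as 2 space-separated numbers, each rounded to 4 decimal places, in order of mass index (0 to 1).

Step 0: x=[5.0000 13.0000] v=[0.0000 0.0000]
Step 1: x=[5.1200 12.8400] v=[0.6000 -0.8000]
Step 2: x=[5.3440 12.5424] v=[1.1200 -1.4880]
Step 3: x=[5.6422 12.1489] v=[1.4909 -1.9674]
Step 4: x=[5.9750 11.7149] v=[1.6638 -2.1701]
Step 5: x=[6.2984 11.3017] v=[1.6168 -2.0661]
Step 6: x=[6.5700 10.9682] v=[1.3578 -1.6674]
Step 7: x=[6.7547 10.7629] v=[0.9234 -1.0267]
Step 8: x=[6.8295 10.7169] v=[0.3741 -0.2300]

Answer: 6.8295 10.7169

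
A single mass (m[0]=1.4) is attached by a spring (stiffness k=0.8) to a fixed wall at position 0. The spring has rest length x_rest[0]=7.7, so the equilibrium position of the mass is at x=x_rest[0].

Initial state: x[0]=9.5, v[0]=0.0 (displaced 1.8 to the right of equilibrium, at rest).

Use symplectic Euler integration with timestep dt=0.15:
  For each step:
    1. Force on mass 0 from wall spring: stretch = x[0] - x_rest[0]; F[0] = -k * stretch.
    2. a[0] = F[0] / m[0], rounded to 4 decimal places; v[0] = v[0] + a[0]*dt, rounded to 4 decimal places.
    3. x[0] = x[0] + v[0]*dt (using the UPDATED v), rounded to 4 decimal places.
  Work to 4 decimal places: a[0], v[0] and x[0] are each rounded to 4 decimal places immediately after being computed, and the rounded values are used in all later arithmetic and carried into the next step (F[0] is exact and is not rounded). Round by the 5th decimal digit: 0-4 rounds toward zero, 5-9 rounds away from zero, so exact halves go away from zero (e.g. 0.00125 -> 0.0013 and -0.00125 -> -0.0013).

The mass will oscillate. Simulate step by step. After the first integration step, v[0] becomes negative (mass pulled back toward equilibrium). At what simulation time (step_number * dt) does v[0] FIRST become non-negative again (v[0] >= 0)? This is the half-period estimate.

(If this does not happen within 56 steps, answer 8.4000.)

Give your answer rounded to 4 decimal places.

Step 0: x=[9.5000] v=[0.0000]
Step 1: x=[9.4769] v=[-0.1543]
Step 2: x=[9.4309] v=[-0.3066]
Step 3: x=[9.3627] v=[-0.4550]
Step 4: x=[9.2731] v=[-0.5975]
Step 5: x=[9.1633] v=[-0.7323]
Step 6: x=[9.0346] v=[-0.8577]
Step 7: x=[8.8888] v=[-0.9721]
Step 8: x=[8.7277] v=[-1.0740]
Step 9: x=[8.5534] v=[-1.1621]
Step 10: x=[8.3681] v=[-1.2353]
Step 11: x=[8.1742] v=[-1.2926]
Step 12: x=[7.9742] v=[-1.3333]
Step 13: x=[7.7707] v=[-1.3568]
Step 14: x=[7.5663] v=[-1.3629]
Step 15: x=[7.3636] v=[-1.3514]
Step 16: x=[7.1652] v=[-1.3226]
Step 17: x=[6.9737] v=[-1.2768]
Step 18: x=[6.7915] v=[-1.2146]
Step 19: x=[6.6210] v=[-1.1367]
Step 20: x=[6.4644] v=[-1.0442]
Step 21: x=[6.3237] v=[-0.9383]
Step 22: x=[6.2007] v=[-0.8203]
Step 23: x=[6.0969] v=[-0.6918]
Step 24: x=[6.0137] v=[-0.5544]
Step 25: x=[5.9522] v=[-0.4099]
Step 26: x=[5.9132] v=[-0.2601]
Step 27: x=[5.8972] v=[-0.1070]
Step 28: x=[5.9043] v=[0.0475]
First v>=0 after going negative at step 28, time=4.2000

Answer: 4.2000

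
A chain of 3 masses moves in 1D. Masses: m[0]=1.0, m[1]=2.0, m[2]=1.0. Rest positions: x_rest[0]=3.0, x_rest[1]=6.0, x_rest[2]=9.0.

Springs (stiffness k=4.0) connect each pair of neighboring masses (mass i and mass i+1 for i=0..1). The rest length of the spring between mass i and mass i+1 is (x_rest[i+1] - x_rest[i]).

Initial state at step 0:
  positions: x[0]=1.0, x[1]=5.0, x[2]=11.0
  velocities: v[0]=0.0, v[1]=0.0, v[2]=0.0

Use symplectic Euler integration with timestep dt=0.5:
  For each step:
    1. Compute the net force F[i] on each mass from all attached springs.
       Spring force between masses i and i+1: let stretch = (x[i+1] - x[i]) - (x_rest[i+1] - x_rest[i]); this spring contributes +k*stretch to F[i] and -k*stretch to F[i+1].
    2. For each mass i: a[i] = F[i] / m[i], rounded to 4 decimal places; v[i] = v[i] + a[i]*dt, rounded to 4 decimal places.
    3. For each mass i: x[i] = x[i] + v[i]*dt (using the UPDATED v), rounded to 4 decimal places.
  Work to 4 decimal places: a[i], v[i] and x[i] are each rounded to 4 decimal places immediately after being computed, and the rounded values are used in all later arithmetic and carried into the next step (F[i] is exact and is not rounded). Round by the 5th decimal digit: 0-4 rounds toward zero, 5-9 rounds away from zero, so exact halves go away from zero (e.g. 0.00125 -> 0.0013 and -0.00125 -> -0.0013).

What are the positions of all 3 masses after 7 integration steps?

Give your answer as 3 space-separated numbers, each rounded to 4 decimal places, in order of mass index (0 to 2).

Answer: 3.0000 5.0000 9.0000

Derivation:
Step 0: x=[1.0000 5.0000 11.0000] v=[0.0000 0.0000 0.0000]
Step 1: x=[2.0000 6.0000 8.0000] v=[2.0000 2.0000 -6.0000]
Step 2: x=[4.0000 6.0000 6.0000] v=[4.0000 0.0000 -4.0000]
Step 3: x=[5.0000 5.0000 7.0000] v=[2.0000 -2.0000 2.0000]
Step 4: x=[3.0000 5.0000 9.0000] v=[-4.0000 0.0000 4.0000]
Step 5: x=[0.0000 6.0000 10.0000] v=[-6.0000 2.0000 2.0000]
Step 6: x=[0.0000 6.0000 10.0000] v=[0.0000 0.0000 0.0000]
Step 7: x=[3.0000 5.0000 9.0000] v=[6.0000 -2.0000 -2.0000]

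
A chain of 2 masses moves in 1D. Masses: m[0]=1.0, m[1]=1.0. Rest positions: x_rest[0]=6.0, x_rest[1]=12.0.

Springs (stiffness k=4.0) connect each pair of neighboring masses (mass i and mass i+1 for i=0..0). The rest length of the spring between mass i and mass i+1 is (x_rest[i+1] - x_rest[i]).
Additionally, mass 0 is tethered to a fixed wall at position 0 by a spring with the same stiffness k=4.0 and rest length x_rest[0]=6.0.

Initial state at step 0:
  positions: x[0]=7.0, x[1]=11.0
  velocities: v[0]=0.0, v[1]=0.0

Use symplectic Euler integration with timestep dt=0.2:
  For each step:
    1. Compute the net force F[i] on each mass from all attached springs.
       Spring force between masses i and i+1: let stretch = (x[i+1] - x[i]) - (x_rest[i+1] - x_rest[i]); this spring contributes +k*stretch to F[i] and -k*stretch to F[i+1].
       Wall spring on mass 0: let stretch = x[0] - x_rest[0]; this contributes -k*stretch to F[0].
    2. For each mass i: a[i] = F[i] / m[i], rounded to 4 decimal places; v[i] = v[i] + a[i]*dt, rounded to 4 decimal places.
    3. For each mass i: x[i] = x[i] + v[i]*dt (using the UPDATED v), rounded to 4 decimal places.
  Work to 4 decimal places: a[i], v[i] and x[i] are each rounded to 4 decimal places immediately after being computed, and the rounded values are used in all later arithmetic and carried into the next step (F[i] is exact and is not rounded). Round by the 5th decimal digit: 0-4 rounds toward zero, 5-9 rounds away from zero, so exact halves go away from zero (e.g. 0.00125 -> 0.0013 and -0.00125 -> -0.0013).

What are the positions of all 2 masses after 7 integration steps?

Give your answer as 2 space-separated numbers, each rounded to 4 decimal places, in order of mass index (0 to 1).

Answer: 6.3318 11.9042

Derivation:
Step 0: x=[7.0000 11.0000] v=[0.0000 0.0000]
Step 1: x=[6.5200 11.3200] v=[-2.4000 1.6000]
Step 2: x=[5.7648 11.8320] v=[-3.7760 2.5600]
Step 3: x=[5.0580 12.3332] v=[-3.5341 2.5062]
Step 4: x=[4.7059 12.6304] v=[-1.7603 1.4860]
Step 5: x=[4.8688 12.6197] v=[0.8146 -0.0536]
Step 6: x=[5.4929 12.3288] v=[3.1203 -1.4543]
Step 7: x=[6.3318 11.9042] v=[4.1947 -2.1230]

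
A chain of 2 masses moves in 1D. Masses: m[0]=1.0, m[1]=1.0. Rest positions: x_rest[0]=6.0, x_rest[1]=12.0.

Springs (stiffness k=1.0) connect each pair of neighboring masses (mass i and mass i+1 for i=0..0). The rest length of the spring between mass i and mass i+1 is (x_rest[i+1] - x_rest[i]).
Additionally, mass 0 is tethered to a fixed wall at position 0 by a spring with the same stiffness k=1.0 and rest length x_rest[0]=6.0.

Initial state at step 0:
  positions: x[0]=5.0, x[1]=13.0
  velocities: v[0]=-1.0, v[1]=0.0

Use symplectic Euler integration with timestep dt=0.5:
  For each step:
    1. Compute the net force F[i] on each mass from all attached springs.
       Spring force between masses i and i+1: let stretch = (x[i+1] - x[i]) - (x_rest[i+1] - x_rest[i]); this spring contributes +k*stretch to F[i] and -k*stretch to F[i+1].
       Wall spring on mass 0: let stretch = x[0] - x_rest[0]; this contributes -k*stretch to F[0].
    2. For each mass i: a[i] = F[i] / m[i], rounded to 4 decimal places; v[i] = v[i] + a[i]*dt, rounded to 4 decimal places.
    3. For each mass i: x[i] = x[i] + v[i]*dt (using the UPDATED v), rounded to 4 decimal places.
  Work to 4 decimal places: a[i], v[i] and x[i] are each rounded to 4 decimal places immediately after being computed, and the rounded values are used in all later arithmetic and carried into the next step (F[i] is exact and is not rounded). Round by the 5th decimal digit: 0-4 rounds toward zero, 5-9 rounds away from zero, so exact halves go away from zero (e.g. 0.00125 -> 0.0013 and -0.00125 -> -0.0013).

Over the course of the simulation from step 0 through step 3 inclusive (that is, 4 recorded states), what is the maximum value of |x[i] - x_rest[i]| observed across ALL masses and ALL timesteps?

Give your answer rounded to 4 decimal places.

Step 0: x=[5.0000 13.0000] v=[-1.0000 0.0000]
Step 1: x=[5.2500 12.5000] v=[0.5000 -1.0000]
Step 2: x=[6.0000 11.6875] v=[1.5000 -1.6250]
Step 3: x=[6.6719 10.9531] v=[1.3438 -1.4688]
Max displacement = 1.0469

Answer: 1.0469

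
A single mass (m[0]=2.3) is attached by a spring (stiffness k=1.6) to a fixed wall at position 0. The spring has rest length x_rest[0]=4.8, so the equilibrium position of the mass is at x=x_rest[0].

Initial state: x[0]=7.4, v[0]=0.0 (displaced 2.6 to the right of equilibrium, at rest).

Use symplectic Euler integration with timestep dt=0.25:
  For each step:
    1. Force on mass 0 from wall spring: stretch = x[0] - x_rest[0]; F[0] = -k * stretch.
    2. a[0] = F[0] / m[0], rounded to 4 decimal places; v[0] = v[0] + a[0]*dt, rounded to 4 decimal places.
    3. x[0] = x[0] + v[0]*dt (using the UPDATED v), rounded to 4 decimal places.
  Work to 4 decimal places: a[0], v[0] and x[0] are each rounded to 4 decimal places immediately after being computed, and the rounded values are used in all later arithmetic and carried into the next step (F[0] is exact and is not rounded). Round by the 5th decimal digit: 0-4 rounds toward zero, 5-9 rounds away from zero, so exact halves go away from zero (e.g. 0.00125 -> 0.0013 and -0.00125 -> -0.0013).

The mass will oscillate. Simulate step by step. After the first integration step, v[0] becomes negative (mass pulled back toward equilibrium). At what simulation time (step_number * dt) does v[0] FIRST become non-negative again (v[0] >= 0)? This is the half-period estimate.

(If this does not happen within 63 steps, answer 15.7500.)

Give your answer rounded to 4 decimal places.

Answer: 4.0000

Derivation:
Step 0: x=[7.4000] v=[0.0000]
Step 1: x=[7.2870] v=[-0.4522]
Step 2: x=[7.0658] v=[-0.8847]
Step 3: x=[6.7461] v=[-1.2788]
Step 4: x=[6.3418] v=[-1.6173]
Step 5: x=[5.8704] v=[-1.8855]
Step 6: x=[5.3525] v=[-2.0717]
Step 7: x=[4.8106] v=[-2.1678]
Step 8: x=[4.2682] v=[-2.1697]
Step 9: x=[3.7489] v=[-2.0772]
Step 10: x=[3.2753] v=[-1.8944]
Step 11: x=[2.8680] v=[-1.6292]
Step 12: x=[2.5447] v=[-1.2932]
Step 13: x=[2.3195] v=[-0.9010]
Step 14: x=[2.2021] v=[-0.4696]
Step 15: x=[2.1977] v=[-0.0178]
Step 16: x=[2.3064] v=[0.4348]
First v>=0 after going negative at step 16, time=4.0000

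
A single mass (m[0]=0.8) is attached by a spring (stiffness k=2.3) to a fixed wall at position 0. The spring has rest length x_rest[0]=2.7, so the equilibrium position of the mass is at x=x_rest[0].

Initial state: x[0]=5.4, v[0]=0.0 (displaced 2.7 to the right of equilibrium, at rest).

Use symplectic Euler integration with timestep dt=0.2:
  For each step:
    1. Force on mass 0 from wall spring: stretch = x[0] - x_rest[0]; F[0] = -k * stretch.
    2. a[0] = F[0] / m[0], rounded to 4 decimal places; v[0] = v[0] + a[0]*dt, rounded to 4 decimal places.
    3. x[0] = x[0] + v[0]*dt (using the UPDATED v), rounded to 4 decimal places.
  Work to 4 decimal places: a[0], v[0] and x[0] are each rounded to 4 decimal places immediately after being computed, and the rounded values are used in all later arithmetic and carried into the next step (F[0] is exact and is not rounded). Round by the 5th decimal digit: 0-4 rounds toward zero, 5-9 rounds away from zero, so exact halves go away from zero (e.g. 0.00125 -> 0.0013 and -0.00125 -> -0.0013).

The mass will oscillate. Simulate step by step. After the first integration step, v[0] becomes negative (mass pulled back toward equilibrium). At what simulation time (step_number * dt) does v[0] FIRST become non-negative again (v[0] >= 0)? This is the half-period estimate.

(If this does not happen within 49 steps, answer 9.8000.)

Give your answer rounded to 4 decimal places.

Step 0: x=[5.4000] v=[0.0000]
Step 1: x=[5.0895] v=[-1.5525]
Step 2: x=[4.5042] v=[-2.9265]
Step 3: x=[3.7114] v=[-3.9639]
Step 4: x=[2.8023] v=[-4.5455]
Step 5: x=[1.8814] v=[-4.6043]
Step 6: x=[1.0547] v=[-4.1336]
Step 7: x=[0.4172] v=[-3.1876]
Step 8: x=[0.0422] v=[-1.8750]
Step 9: x=[-0.0272] v=[-0.3468]
Step 10: x=[0.2171] v=[1.2213]
First v>=0 after going negative at step 10, time=2.0000

Answer: 2.0000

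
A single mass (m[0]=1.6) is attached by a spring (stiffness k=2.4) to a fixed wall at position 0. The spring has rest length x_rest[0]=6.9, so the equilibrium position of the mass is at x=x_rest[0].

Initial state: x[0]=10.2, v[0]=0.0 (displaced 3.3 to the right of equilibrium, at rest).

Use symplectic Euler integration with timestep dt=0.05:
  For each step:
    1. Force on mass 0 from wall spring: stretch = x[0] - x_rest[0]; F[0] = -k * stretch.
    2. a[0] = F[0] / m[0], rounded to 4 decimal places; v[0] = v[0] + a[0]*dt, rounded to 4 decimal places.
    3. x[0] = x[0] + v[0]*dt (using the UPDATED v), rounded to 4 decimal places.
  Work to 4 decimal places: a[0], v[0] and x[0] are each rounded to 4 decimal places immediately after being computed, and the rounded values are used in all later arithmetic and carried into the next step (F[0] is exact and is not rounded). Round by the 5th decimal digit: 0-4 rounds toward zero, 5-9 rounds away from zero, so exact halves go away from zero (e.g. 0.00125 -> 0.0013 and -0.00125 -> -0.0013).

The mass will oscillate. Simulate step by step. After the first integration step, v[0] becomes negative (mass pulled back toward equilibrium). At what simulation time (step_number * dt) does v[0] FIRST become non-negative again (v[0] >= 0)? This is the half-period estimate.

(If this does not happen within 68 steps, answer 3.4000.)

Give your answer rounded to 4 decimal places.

Answer: 2.6000

Derivation:
Step 0: x=[10.2000] v=[0.0000]
Step 1: x=[10.1876] v=[-0.2475]
Step 2: x=[10.1629] v=[-0.4941]
Step 3: x=[10.1260] v=[-0.7388]
Step 4: x=[10.0770] v=[-0.9808]
Step 5: x=[10.0160] v=[-1.2191]
Step 6: x=[9.9434] v=[-1.4528]
Step 7: x=[9.8593] v=[-1.6811]
Step 8: x=[9.7641] v=[-1.9031]
Step 9: x=[9.6582] v=[-2.1179]
Step 10: x=[9.5420] v=[-2.3248]
Step 11: x=[9.4159] v=[-2.5230]
Step 12: x=[9.2803] v=[-2.7117]
Step 13: x=[9.1358] v=[-2.8902]
Step 14: x=[8.9829] v=[-3.0579]
Step 15: x=[8.8222] v=[-3.2141]
Step 16: x=[8.6543] v=[-3.3583]
Step 17: x=[8.4798] v=[-3.4899]
Step 18: x=[8.2994] v=[-3.6084]
Step 19: x=[8.1137] v=[-3.7134]
Step 20: x=[7.9235] v=[-3.8044]
Step 21: x=[7.7294] v=[-3.8812]
Step 22: x=[7.5322] v=[-3.9434]
Step 23: x=[7.3327] v=[-3.9908]
Step 24: x=[7.1315] v=[-4.0233]
Step 25: x=[6.9295] v=[-4.0407]
Step 26: x=[6.7274] v=[-4.0429]
Step 27: x=[6.5259] v=[-4.0300]
Step 28: x=[6.3258] v=[-4.0019]
Step 29: x=[6.1279] v=[-3.9588]
Step 30: x=[5.9329] v=[-3.9009]
Step 31: x=[5.7415] v=[-3.8284]
Step 32: x=[5.5544] v=[-3.7415]
Step 33: x=[5.3724] v=[-3.6406]
Step 34: x=[5.1961] v=[-3.5260]
Step 35: x=[5.0262] v=[-3.3982]
Step 36: x=[4.8633] v=[-3.2577]
Step 37: x=[4.7081] v=[-3.1049]
Step 38: x=[4.5611] v=[-2.9405]
Step 39: x=[4.4228] v=[-2.7651]
Step 40: x=[4.2938] v=[-2.5793]
Step 41: x=[4.1746] v=[-2.3838]
Step 42: x=[4.0656] v=[-2.1794]
Step 43: x=[3.9673] v=[-1.9668]
Step 44: x=[3.8800] v=[-1.7468]
Step 45: x=[3.8040] v=[-1.5203]
Step 46: x=[3.7396] v=[-1.2881]
Step 47: x=[3.6870] v=[-1.0511]
Step 48: x=[3.6465] v=[-0.8101]
Step 49: x=[3.6182] v=[-0.5661]
Step 50: x=[3.6022] v=[-0.3200]
Step 51: x=[3.5986] v=[-0.0727]
Step 52: x=[3.6073] v=[0.1749]
First v>=0 after going negative at step 52, time=2.6000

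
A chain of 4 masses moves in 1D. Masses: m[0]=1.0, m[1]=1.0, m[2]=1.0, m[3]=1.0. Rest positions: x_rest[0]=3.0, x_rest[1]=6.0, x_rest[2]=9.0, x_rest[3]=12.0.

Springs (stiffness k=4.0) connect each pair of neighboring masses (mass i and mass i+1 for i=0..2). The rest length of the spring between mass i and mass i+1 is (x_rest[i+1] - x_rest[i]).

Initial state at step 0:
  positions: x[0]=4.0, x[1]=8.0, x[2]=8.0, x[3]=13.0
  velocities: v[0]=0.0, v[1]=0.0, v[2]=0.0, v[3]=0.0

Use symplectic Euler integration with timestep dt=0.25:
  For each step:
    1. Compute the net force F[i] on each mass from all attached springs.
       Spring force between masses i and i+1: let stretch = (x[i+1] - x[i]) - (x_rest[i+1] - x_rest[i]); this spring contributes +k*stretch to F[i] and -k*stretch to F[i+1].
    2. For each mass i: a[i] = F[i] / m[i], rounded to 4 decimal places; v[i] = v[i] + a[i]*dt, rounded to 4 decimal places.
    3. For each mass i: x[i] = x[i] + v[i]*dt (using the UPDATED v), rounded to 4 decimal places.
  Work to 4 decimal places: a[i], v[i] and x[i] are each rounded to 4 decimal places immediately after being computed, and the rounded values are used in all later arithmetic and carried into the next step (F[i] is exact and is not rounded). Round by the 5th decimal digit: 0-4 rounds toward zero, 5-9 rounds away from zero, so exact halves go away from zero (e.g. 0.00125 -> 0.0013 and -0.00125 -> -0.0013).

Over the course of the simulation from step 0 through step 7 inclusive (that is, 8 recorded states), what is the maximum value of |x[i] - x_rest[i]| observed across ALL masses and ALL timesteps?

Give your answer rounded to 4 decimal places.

Step 0: x=[4.0000 8.0000 8.0000 13.0000] v=[0.0000 0.0000 0.0000 0.0000]
Step 1: x=[4.2500 7.0000 9.2500 12.5000] v=[1.0000 -4.0000 5.0000 -2.0000]
Step 2: x=[4.4375 5.8750 10.7500 11.9375] v=[0.7500 -4.5000 6.0000 -2.2500]
Step 3: x=[4.2344 5.6094 11.3281 11.8281] v=[-0.8125 -1.0625 2.3125 -0.4375]
Step 4: x=[3.6250 6.4297 10.6016 12.3437] v=[-2.4375 3.2812 -2.9062 2.0625]
Step 5: x=[2.9668 7.5918 9.2676 13.1738] v=[-2.6328 4.6484 -5.3360 3.3204]
Step 6: x=[2.7149 8.0166 8.4912 13.7774] v=[-1.0078 1.6992 -3.1056 2.4142]
Step 7: x=[3.0384 7.2346 8.9177 13.8094] v=[1.2939 -3.1279 1.7060 0.1280]
Max displacement = 2.3281

Answer: 2.3281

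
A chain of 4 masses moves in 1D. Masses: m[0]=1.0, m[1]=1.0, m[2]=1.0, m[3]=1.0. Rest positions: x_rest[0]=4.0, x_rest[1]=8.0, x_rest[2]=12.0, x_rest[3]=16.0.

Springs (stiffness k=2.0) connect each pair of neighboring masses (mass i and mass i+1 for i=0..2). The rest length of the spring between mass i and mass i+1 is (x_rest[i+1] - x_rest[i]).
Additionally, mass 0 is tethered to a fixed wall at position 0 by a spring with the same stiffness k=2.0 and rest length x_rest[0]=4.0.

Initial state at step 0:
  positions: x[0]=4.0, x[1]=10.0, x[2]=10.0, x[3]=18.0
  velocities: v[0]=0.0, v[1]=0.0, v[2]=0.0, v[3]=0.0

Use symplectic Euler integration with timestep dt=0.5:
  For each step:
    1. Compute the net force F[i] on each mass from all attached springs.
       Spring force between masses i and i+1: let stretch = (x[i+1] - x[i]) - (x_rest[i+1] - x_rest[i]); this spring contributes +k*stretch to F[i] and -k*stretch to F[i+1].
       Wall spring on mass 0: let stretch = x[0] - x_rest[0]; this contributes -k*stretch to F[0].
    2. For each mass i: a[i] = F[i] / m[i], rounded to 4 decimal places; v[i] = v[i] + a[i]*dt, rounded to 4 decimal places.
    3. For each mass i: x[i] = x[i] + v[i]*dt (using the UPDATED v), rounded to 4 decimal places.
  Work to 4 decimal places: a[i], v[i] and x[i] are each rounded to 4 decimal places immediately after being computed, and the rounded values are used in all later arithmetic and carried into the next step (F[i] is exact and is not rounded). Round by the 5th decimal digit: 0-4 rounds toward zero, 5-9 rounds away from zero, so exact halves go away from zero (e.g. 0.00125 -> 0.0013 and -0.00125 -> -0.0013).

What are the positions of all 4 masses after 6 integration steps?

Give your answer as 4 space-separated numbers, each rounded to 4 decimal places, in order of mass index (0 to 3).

Step 0: x=[4.0000 10.0000 10.0000 18.0000] v=[0.0000 0.0000 0.0000 0.0000]
Step 1: x=[5.0000 7.0000 14.0000 16.0000] v=[2.0000 -6.0000 8.0000 -4.0000]
Step 2: x=[4.5000 6.5000 15.5000 15.0000] v=[-1.0000 -1.0000 3.0000 -2.0000]
Step 3: x=[2.7500 9.5000 12.2500 16.2500] v=[-3.5000 6.0000 -6.5000 2.5000]
Step 4: x=[3.0000 10.5000 9.6250 17.5000] v=[0.5000 2.0000 -5.2500 2.5000]
Step 5: x=[5.5000 7.3125 11.3750 16.8125] v=[5.0000 -6.3750 3.5000 -1.3750]
Step 6: x=[6.1563 5.2500 13.8125 15.4063] v=[1.3125 -4.1250 4.8750 -2.8125]

Answer: 6.1563 5.2500 13.8125 15.4063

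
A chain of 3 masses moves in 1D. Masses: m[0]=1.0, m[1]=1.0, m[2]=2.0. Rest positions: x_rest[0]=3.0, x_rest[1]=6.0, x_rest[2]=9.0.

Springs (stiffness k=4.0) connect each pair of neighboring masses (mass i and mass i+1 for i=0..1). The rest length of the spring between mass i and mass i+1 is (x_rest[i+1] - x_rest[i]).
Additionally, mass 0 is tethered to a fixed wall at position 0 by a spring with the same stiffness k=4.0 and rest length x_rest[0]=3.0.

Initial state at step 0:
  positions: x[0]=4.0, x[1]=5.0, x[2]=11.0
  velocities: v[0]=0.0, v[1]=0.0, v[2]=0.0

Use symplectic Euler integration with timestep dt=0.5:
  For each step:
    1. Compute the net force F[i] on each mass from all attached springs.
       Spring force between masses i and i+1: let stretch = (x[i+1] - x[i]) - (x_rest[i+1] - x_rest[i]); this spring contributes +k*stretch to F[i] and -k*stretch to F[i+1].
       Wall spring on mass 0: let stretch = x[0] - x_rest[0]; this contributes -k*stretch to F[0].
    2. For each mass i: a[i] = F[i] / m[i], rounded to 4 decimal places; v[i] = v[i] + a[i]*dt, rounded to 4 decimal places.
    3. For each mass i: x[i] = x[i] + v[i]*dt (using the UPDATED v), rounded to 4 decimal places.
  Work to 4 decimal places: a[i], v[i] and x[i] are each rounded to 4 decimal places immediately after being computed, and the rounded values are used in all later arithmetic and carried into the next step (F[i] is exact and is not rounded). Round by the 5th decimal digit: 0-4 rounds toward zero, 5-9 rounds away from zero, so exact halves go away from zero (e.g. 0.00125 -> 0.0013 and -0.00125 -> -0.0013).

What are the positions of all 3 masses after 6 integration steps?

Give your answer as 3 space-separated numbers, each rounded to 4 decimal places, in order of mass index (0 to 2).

Answer: 2.9375 4.8438 8.1719

Derivation:
Step 0: x=[4.0000 5.0000 11.0000] v=[0.0000 0.0000 0.0000]
Step 1: x=[1.0000 10.0000 9.5000] v=[-6.0000 10.0000 -3.0000]
Step 2: x=[6.0000 5.5000 9.7500] v=[10.0000 -9.0000 0.5000]
Step 3: x=[4.5000 5.7500 9.3750] v=[-3.0000 0.5000 -0.7500]
Step 4: x=[-0.2500 8.3750 8.6875] v=[-9.5000 5.2500 -1.3750]
Step 5: x=[3.8750 2.6875 9.3438] v=[8.2500 -11.3750 1.3125]
Step 6: x=[2.9375 4.8438 8.1719] v=[-1.8750 4.3126 -2.3438]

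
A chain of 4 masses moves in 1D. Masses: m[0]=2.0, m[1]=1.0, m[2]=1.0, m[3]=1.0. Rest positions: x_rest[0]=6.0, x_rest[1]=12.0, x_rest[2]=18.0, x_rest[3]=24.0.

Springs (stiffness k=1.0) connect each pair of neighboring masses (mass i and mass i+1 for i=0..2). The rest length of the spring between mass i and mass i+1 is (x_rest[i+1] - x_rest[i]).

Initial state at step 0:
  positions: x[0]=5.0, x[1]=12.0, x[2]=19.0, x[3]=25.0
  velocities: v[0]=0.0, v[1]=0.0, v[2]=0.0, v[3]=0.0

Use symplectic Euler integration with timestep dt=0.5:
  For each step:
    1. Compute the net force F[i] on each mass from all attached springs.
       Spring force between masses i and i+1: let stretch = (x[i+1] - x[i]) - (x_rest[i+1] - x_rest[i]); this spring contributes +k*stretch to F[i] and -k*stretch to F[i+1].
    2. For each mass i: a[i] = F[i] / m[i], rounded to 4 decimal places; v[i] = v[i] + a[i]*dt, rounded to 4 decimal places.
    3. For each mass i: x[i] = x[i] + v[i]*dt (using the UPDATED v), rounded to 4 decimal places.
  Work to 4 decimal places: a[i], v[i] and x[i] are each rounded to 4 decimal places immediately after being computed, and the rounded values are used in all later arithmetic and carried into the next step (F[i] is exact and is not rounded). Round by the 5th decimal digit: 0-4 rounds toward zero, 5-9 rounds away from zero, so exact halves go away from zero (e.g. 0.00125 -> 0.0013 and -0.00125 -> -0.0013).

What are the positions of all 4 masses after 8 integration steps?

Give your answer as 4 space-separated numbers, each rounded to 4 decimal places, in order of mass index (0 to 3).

Answer: 6.7903 12.3668 17.4300 22.6234

Derivation:
Step 0: x=[5.0000 12.0000 19.0000 25.0000] v=[0.0000 0.0000 0.0000 0.0000]
Step 1: x=[5.1250 12.0000 18.7500 25.0000] v=[0.2500 0.0000 -0.5000 0.0000]
Step 2: x=[5.3594 11.9688 18.3750 24.9375] v=[0.4688 -0.0625 -0.7500 -0.1250]
Step 3: x=[5.6700 11.8868 18.0391 24.7344] v=[0.6212 -0.1641 -0.6719 -0.4063]
Step 4: x=[6.0077 11.7886 17.8389 24.3574] v=[0.6754 -0.1964 -0.4004 -0.7540]
Step 5: x=[6.3180 11.7578 17.7558 23.8508] v=[0.6206 -0.0617 -0.1663 -1.0133]
Step 6: x=[6.5583 11.8665 17.6969 23.3204] v=[0.4806 0.2174 -0.1178 -1.0608]
Step 7: x=[6.7122 12.1058 17.5863 22.8841] v=[0.3077 0.4785 -0.2213 -0.8726]
Step 8: x=[6.7903 12.3668 17.4300 22.6234] v=[0.1561 0.5220 -0.3127 -0.5215]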